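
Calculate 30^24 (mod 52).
40

Repeated squaring. Binary of 24 = 11000.
30^1 ≡ 30 (mod 52); 30^2 ≡ 16 (mod 52); 30^4 ≡ 48 (mod 52); 30^8 ≡ 16 (mod 52); 30^16 ≡ 48 (mod 52)
30^24 = 30^8 × 30^16 ≡ 40 (mod 52)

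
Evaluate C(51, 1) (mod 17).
0

Using Lucas' theorem:
Write n=51 and k=1 in base 17:
n in base 17: [3, 0]
k in base 17: [0, 1]
C(51,1) mod 17 = ∏ C(n_i, k_i) mod 17
Digit binomials (mod 17): C(3,0) = 1; C(0,1) = 0 (k_i > n_i)
Product: 1 × 0 = 0 ≡ 0 (mod 17)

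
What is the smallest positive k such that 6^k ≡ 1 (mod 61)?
60

61 is prime, so ord(6) divides φ(61) = 60.
Divisors of 60: 1, 2, 3, 4, 5, 6, 10, 12, 15, 20, 30, 60.
Repeated squaring: 6^1 ≡ 6, 6^2 ≡ 36, 6^4 ≡ 15, 6^8 ≡ 42, 6^16 ≡ 56, 6^32 ≡ 25 (mod 61).
Test 6^d mod 61 for each divisor d in increasing order:
6^1 ≡ 6
6^2 ≡ 36
6^3 = 6^2·6^1 ≡ 33
6^4 ≡ 15
6^5 = 6^4·6^1 ≡ 29
6^6 = 6^4·6^2 ≡ 52
6^10 = 6^8·6^2 ≡ 48
6^12 = 6^8·6^4 ≡ 20
6^15 = 6^8·6^4·6^2·6^1 ≡ 50
6^20 = 6^16·6^4 ≡ 47
6^30 = 6^16·6^8·6^4·6^2 ≡ 60
6^60 = 6^32·6^16·6^8·6^4 ≡ 1  ← first divisor giving 1
The order is 60.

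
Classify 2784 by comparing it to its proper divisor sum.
abundant

Proper divisors of 2784: sum = 1 + 2 + 3 + 4 + 6 + 8 + 12 + 16 + ... + 464 + 696 + 928 + 1392 (23 divisors) = 4776
Since 4776 > 2784, 2784 is abundant.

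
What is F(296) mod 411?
189

Matrix identity: Q^n = [[F_(n+1), F_n], [F_n, F_(n-1)]] with Q = [[1,1],[1,0]].
n = 296 = 100101000₂. Square-and-multiply, entries mod 411:
Q^1 = [[1,1],[1,0]]
Q^2 = (Q^1)² = [[2,1],[1,1]]
Q^4 = (Q^2)² = [[5,3],[3,2]]
Q^9 = (Q^4)²·Q = [[55,34],[34,21]]
Q^18 = (Q^9)² = [[71,118],[118,364]]
Q^37 = (Q^18)²·Q = [[14,59],[59,366]]
Q^74 = (Q^37)² = [[389,226],[226,163]]
Q^148 = (Q^74)² = [[185,219],[219,377]]
Q^296 = (Q^148)² = [[397,189],[189,208]]
F_296 mod 411 = Q^296[0][1] = 189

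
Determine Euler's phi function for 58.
28

58 = 2 × 29
φ(n) = n × ∏(1 - 1/p) for each prime p dividing n
φ(58) = 58 × (1 - 1/2) × (1 - 1/29) = 28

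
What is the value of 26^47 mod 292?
272

Repeated squaring. Binary of 47 = 101111.
26^1 ≡ 26 (mod 292); 26^2 ≡ 92 (mod 292); 26^4 ≡ 288 (mod 292); 26^8 ≡ 16 (mod 292); 26^16 ≡ 256 (mod 292); 26^32 ≡ 128 (mod 292)
26^47 = 26^1 × 26^2 × 26^4 × 26^8 × 26^32 ≡ 272 (mod 292)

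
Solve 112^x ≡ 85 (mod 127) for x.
5

Baby-step giant-step with step n = ⌈√127⌉ = 12.
Baby steps 112^j mod 127 (j:value) for j=0..11: 0:1, 1:112, 2:98, 3:54, 4:79, 5:85, 6:122, 7:75, 8:18, 9:111, 10:113, 11:83.
h = 85 is already in the table at j=5, so x = 5.
Check: 112^5 ≡ 85 (mod 127).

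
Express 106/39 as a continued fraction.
[2; 1, 2, 1, 1, 5]

Euclidean algorithm steps:
106 = 2 × 39 + 28
39 = 1 × 28 + 11
28 = 2 × 11 + 6
11 = 1 × 6 + 5
6 = 1 × 5 + 1
5 = 5 × 1 + 0
Continued fraction: [2; 1, 2, 1, 1, 5]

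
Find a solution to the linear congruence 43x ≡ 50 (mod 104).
x ≡ 6 (mod 104)

gcd(43, 104) = 1, which divides 50, so solutions exist.
Find 43^(-1) mod 104 by the extended Euclidean algorithm:
104 = 2 × 43 + 18  ⟹  18 = (1)·104 + (-2)·43
43 = 2 × 18 + 7  ⟹  7 = (-2)·104 + (5)·43
18 = 2 × 7 + 4  ⟹  4 = (5)·104 + (-12)·43
7 = 1 × 4 + 3  ⟹  3 = (-7)·104 + (17)·43
4 = 1 × 3 + 1  ⟹  1 = (12)·104 + (-29)·43
So (-29)·43 ≡ 1 (mod 104), i.e. 43^(-1) ≡ -29 ≡ 75 (mod 104).
x ≡ 75 × 50 = 3750 ≡ 6 (mod 104).
Check: 43 × 6 = 258 ≡ 50 (mod 104).
Unique solution: x ≡ 6 (mod 104)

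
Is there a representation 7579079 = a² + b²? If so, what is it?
Not possible

Factorization: 7579079 = 47^3 × 73
By Fermat: n is sum of two squares iff every prime p ≡ 3 (mod 4) appears to even power.
Prime(s) ≡ 3 (mod 4) with odd exponent: [(47, 3)]
Therefore 7579079 cannot be expressed as a² + b².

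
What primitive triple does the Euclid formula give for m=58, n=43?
(1515, 4988, 5213)

Euclid's formula: a = m² - n², b = 2mn, c = m² + n²
m = 58, n = 43
a = 58² - 43² = 3364 - 1849 = 1515
b = 2 × 58 × 43 = 4988
c = 58² + 43² = 3364 + 1849 = 5213
Verification: 1515² + 4988² = 2295225 + 24880144 = 27175369 = 5213² ✓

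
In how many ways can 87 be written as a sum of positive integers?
38887673

p(n) counts ways to write n as a sum of positive integers (order ignored).
Euler's pentagonal recurrence: p(k) = p(k-1) + p(k-2) - p(k-5) - p(k-7) + p(k-12) + p(k-15) - ... (offsets j(3j∓1)/2, signs ++--, p(0)=1, p(<0)=0).
DP table for k = 0..86: p(0)=1, p(1)=1, p(2)=2, p(3)=3, p(4)=5, p(5)=7, p(6)=11, p(7)=15, p(8)=22, p(9)=30, p(10)=42, p(11)=56, p(12)=77, p(13)=101, p(14)=135, p(15)=176, p(16)=231, p(17)=297, p(18)=385, p(19)=490, p(20)=627, p(21)=792, p(22)=1002, p(23)=1255, p(24)=1575, p(25)=1958, p(26)=2436, p(27)=3010, p(28)=3718, p(29)=4565, p(30)=5604, p(31)=6842, p(32)=8349, p(33)=10143, p(34)=12310, p(35)=14883, p(36)=17977, p(37)=21637, p(38)=26015, p(39)=31185, p(40)=37338, p(41)=44583, p(42)=53174, p(43)=63261, p(44)=75175, p(45)=89134, p(46)=105558, p(47)=124754, p(48)=147273, p(49)=173525, p(50)=204226, p(51)=239943, p(52)=281589, p(53)=329931, p(54)=386155, p(55)=451276, p(56)=526823, p(57)=614154, p(58)=715220, p(59)=831820, p(60)=966467, p(61)=1121505, p(62)=1300156, p(63)=1505499, p(64)=1741630, p(65)=2012558, p(66)=2323520, p(67)=2679689, p(68)=3087735, p(69)=3554345, p(70)=4087968, p(71)=4697205, p(72)=5392783, p(73)=6185689, p(74)=7089500, p(75)=8118264, p(76)=9289091, p(77)=10619863, p(78)=12132164, p(79)=13848650, p(80)=15796476, p(81)=18004327, p(82)=20506255, p(83)=23338469, p(84)=26543660, p(85)=30167357, p(86)=34262962.
Final step: p(87) = p(86) + p(85) - p(82) - p(80) + p(75) + p(72) - p(65) - p(61) + p(52) + p(47) - p(36) - p(30) + p(17) + p(10)
= 34262962 + 30167357 - 20506255 - 15796476 + 8118264 + 5392783 - 2012558 - 1121505 + 281589 + 124754 - 17977 - 5604 + 297 + 42
= 38887673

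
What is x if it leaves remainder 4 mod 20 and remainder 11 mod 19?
144

Using Chinese Remainder Theorem:
M = 20 × 19 = 380
M1 = 19, M2 = 20
y1 = 19^(-1) mod 20 = 19
y2 = 20^(-1) mod 19 = 1
x = (4×19×19 + 11×20×1) mod 380 = 144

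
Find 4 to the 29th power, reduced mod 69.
31

Repeated squaring. Binary of 29 = 11101.
4^1 ≡ 4 (mod 69); 4^2 ≡ 16 (mod 69); 4^4 ≡ 49 (mod 69); 4^8 ≡ 55 (mod 69); 4^16 ≡ 58 (mod 69)
4^29 = 4^1 × 4^4 × 4^8 × 4^16 ≡ 31 (mod 69)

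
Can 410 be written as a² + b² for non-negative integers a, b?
7² + 19² (a=7, b=19)

Factorization: 410 = 2 × 5 × 41
By Fermat: n is sum of two squares iff every prime p ≡ 3 (mod 4) appears to even power.
All primes ≡ 3 (mod 4) appear to even power.
Search a = 0, 1, 2, … for 410 - a² a perfect square: first hit at a = 7: 410 - 49 = 361 = 19².
410 = 7² + 19² = 49 + 361 ✓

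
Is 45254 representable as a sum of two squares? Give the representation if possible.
Not possible

Factorization: 45254 = 2 × 11^3 × 17
By Fermat: n is sum of two squares iff every prime p ≡ 3 (mod 4) appears to even power.
Prime(s) ≡ 3 (mod 4) with odd exponent: [(11, 3)]
Therefore 45254 cannot be expressed as a² + b².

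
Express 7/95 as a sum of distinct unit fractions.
1/14 + 1/444 + 1/295260

Greedy algorithm:
7/95: ceiling(95/7) = 14, use 1/14
3/1330: ceiling(1330/3) = 444, use 1/444
1/295260: ceiling(295260/1) = 295260, use 1/295260
Result: 7/95 = 1/14 + 1/444 + 1/295260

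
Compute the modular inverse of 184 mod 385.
249

gcd(184, 385) = 1, so the inverse exists.
Extended Euclidean algorithm on (385, 184):
385 = 2 × 184 + 17  ⟹  17 = (1)·385 + (-2)·184
184 = 10 × 17 + 14  ⟹  14 = (-10)·385 + (21)·184
17 = 1 × 14 + 3  ⟹  3 = (11)·385 + (-23)·184
14 = 4 × 3 + 2  ⟹  2 = (-54)·385 + (113)·184
3 = 1 × 2 + 1  ⟹  1 = (65)·385 + (-136)·184
So (-136)·184 ≡ 1 (mod 385), i.e. 184^(-1) ≡ -136 ≡ 249 (mod 385).
Check: 184 × 249 = 45816 ≡ 1 (mod 385)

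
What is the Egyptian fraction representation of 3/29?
1/10 + 1/290

Greedy algorithm:
3/29: ceiling(29/3) = 10, use 1/10
1/290: ceiling(290/1) = 290, use 1/290
Result: 3/29 = 1/10 + 1/290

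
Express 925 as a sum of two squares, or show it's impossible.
5² + 30² (a=5, b=30)

Factorization: 925 = 5^2 × 37
By Fermat: n is sum of two squares iff every prime p ≡ 3 (mod 4) appears to even power.
All primes ≡ 3 (mod 4) appear to even power.
Search a = 0, 1, 2, … for 925 - a² a perfect square: first hit at a = 5: 925 - 25 = 900 = 30².
925 = 5² + 30² = 25 + 900 ✓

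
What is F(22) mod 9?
8

Matrix identity: Q^n = [[F_(n+1), F_n], [F_n, F_(n-1)]] with Q = [[1,1],[1,0]].
n = 22 = 10110₂. Square-and-multiply, entries mod 9:
Q^1 = [[1,1],[1,0]]
Q^2 = (Q^1)² = [[2,1],[1,1]]
Q^5 = (Q^2)²·Q = [[8,5],[5,3]]
Q^11 = (Q^5)²·Q = [[0,8],[8,1]]
Q^22 = (Q^11)² = [[1,8],[8,2]]
F_22 mod 9 = Q^22[0][1] = 8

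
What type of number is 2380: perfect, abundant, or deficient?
abundant

Proper divisors of 2380: sum = 1 + 2 + 4 + 5 + 7 + 10 + 14 + 17 + ... + 340 + 476 + 595 + 1190 (23 divisors) = 3668
Since 3668 > 2380, 2380 is abundant.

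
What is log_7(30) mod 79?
41

Baby-step giant-step with step n = ⌈√79⌉ = 9.
Baby steps 7^j mod 79 (j:value) for j=0..8: 0:1, 1:7, 2:49, 3:27, 4:31, 5:59, 6:18, 7:47, 8:13.
Giant-step multiplier: 7^(-9) ≡ 7^(78-9) = 7^69 ≡ 33 (mod 79).
Giant steps γ_i = 30·33^i mod 79: γ_0=30, γ_1=42, γ_2=43, γ_3=76, γ_4=59 (in table at j=5).
x = i·n + j = 4·9 + 5 = 41.
Check: 7^41 ≡ 30 (mod 79).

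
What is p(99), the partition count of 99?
169229875

p(n) counts ways to write n as a sum of positive integers (order ignored).
Euler's pentagonal recurrence: p(k) = p(k-1) + p(k-2) - p(k-5) - p(k-7) + p(k-12) + p(k-15) - ... (offsets j(3j∓1)/2, signs ++--, p(0)=1, p(<0)=0).
DP table for k = 0..98: p(0)=1, p(1)=1, p(2)=2, p(3)=3, p(4)=5, p(5)=7, p(6)=11, p(7)=15, p(8)=22, p(9)=30, p(10)=42, p(11)=56, p(12)=77, p(13)=101, p(14)=135, p(15)=176, p(16)=231, p(17)=297, p(18)=385, p(19)=490, p(20)=627, p(21)=792, p(22)=1002, p(23)=1255, p(24)=1575, p(25)=1958, p(26)=2436, p(27)=3010, p(28)=3718, p(29)=4565, p(30)=5604, p(31)=6842, p(32)=8349, p(33)=10143, p(34)=12310, p(35)=14883, p(36)=17977, p(37)=21637, p(38)=26015, p(39)=31185, p(40)=37338, p(41)=44583, p(42)=53174, p(43)=63261, p(44)=75175, p(45)=89134, p(46)=105558, p(47)=124754, p(48)=147273, p(49)=173525, p(50)=204226, p(51)=239943, p(52)=281589, p(53)=329931, p(54)=386155, p(55)=451276, p(56)=526823, p(57)=614154, p(58)=715220, p(59)=831820, p(60)=966467, p(61)=1121505, p(62)=1300156, p(63)=1505499, p(64)=1741630, p(65)=2012558, p(66)=2323520, p(67)=2679689, p(68)=3087735, p(69)=3554345, p(70)=4087968, p(71)=4697205, p(72)=5392783, p(73)=6185689, p(74)=7089500, p(75)=8118264, p(76)=9289091, p(77)=10619863, p(78)=12132164, p(79)=13848650, p(80)=15796476, p(81)=18004327, p(82)=20506255, p(83)=23338469, p(84)=26543660, p(85)=30167357, p(86)=34262962, p(87)=38887673, p(88)=44108109, p(89)=49995925, p(90)=56634173, p(91)=64112359, p(92)=72533807, p(93)=82010177, p(94)=92669720, p(95)=104651419, p(96)=118114304, p(97)=133230930, p(98)=150198136.
Final step: p(99) = p(98) + p(97) - p(94) - p(92) + p(87) + p(84) - p(77) - p(73) + p(64) + p(59) - p(48) - p(42) + p(29) + p(22) - p(7)
= 150198136 + 133230930 - 92669720 - 72533807 + 38887673 + 26543660 - 10619863 - 6185689 + 1741630 + 831820 - 147273 - 53174 + 4565 + 1002 - 15
= 169229875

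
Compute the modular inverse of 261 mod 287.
11

gcd(261, 287) = 1, so the inverse exists.
Extended Euclidean algorithm on (287, 261):
287 = 1 × 261 + 26  ⟹  26 = (1)·287 + (-1)·261
261 = 10 × 26 + 1  ⟹  1 = (-10)·287 + (11)·261
So (11)·261 ≡ 1 (mod 287), i.e. 261^(-1) ≡ 11 (mod 287).
Check: 261 × 11 = 2871 ≡ 1 (mod 287)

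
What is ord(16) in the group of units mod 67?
33

67 is prime, so ord(16) divides φ(67) = 66.
Divisors of 66: 1, 2, 3, 6, 11, 22, 33, 66.
Repeated squaring: 16^1 ≡ 16, 16^2 ≡ 55, 16^4 ≡ 10, 16^8 ≡ 33, 16^16 ≡ 17, 16^32 ≡ 21, 16^64 ≡ 39 (mod 67).
Test 16^d mod 67 for each divisor d in increasing order:
16^1 ≡ 16
16^2 ≡ 55
16^3 = 16^2·16^1 ≡ 9
16^6 = 16^4·16^2 ≡ 14
16^11 = 16^8·16^2·16^1 ≡ 29
16^22 = 16^16·16^4·16^2 ≡ 37
16^33 = 16^32·16^1 ≡ 1  ← first divisor giving 1
The order is 33.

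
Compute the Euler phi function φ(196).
84

196 = 2^2 × 7^2
φ(n) = n × ∏(1 - 1/p) for each prime p dividing n
φ(196) = 196 × (1 - 1/2) × (1 - 1/7) = 84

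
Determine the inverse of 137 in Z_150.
23

gcd(137, 150) = 1, so the inverse exists.
Extended Euclidean algorithm on (150, 137):
150 = 1 × 137 + 13  ⟹  13 = (1)·150 + (-1)·137
137 = 10 × 13 + 7  ⟹  7 = (-10)·150 + (11)·137
13 = 1 × 7 + 6  ⟹  6 = (11)·150 + (-12)·137
7 = 1 × 6 + 1  ⟹  1 = (-21)·150 + (23)·137
So (23)·137 ≡ 1 (mod 150), i.e. 137^(-1) ≡ 23 (mod 150).
Check: 137 × 23 = 3151 ≡ 1 (mod 150)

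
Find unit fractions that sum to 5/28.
1/6 + 1/84

Greedy algorithm:
5/28: ceiling(28/5) = 6, use 1/6
1/84: ceiling(84/1) = 84, use 1/84
Result: 5/28 = 1/6 + 1/84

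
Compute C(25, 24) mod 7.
4

Using Lucas' theorem:
Write n=25 and k=24 in base 7:
n in base 7: [3, 4]
k in base 7: [3, 3]
C(25,24) mod 7 = ∏ C(n_i, k_i) mod 7
Digit binomials (mod 7): C(3,3) = 1; C(4,3) = 4
Product: 1 × 4 = 4 ≡ 4 (mod 7)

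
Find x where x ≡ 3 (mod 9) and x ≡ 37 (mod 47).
84

Using Chinese Remainder Theorem:
M = 9 × 47 = 423
M1 = 47, M2 = 9
y1 = 47^(-1) mod 9 = 5
y2 = 9^(-1) mod 47 = 21
x = (3×47×5 + 37×9×21) mod 423 = 84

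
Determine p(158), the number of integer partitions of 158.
88751778802

p(n) counts ways to write n as a sum of positive integers (order ignored).
Euler's pentagonal recurrence: p(k) = p(k-1) + p(k-2) - p(k-5) - p(k-7) + p(k-12) + p(k-15) - ... (offsets j(3j∓1)/2, signs ++--, p(0)=1, p(<0)=0).
DP table for k = 0..157: p(0)=1, p(1)=1, p(2)=2, p(3)=3, p(4)=5, p(5)=7, p(6)=11, p(7)=15, p(8)=22, p(9)=30, p(10)=42, p(11)=56, p(12)=77, p(13)=101, p(14)=135, p(15)=176, p(16)=231, p(17)=297, p(18)=385, p(19)=490, p(20)=627, p(21)=792, p(22)=1002, p(23)=1255, p(24)=1575, p(25)=1958, p(26)=2436, p(27)=3010, p(28)=3718, p(29)=4565, p(30)=5604, p(31)=6842, p(32)=8349, p(33)=10143, p(34)=12310, p(35)=14883, p(36)=17977, p(37)=21637, p(38)=26015, p(39)=31185, p(40)=37338, p(41)=44583, p(42)=53174, p(43)=63261, p(44)=75175, p(45)=89134, p(46)=105558, p(47)=124754, p(48)=147273, p(49)=173525, p(50)=204226, p(51)=239943, p(52)=281589, p(53)=329931, p(54)=386155, p(55)=451276, p(56)=526823, p(57)=614154, p(58)=715220, p(59)=831820, p(60)=966467, p(61)=1121505, p(62)=1300156, p(63)=1505499, p(64)=1741630, p(65)=2012558, p(66)=2323520, p(67)=2679689, p(68)=3087735, p(69)=3554345, p(70)=4087968, p(71)=4697205, p(72)=5392783, p(73)=6185689, p(74)=7089500, p(75)=8118264, p(76)=9289091, p(77)=10619863, p(78)=12132164, p(79)=13848650, p(80)=15796476, p(81)=18004327, p(82)=20506255, p(83)=23338469, p(84)=26543660, p(85)=30167357, p(86)=34262962, p(87)=38887673, p(88)=44108109, p(89)=49995925, p(90)=56634173, p(91)=64112359, p(92)=72533807, p(93)=82010177, p(94)=92669720, p(95)=104651419, p(96)=118114304, p(97)=133230930, p(98)=150198136, p(99)=169229875, p(100)=190569292, p(101)=214481126, p(102)=241265379, p(103)=271248950, p(104)=304801365, p(105)=342325709, p(106)=384276336, p(107)=431149389, p(108)=483502844, p(109)=541946240, p(110)=607163746, p(111)=679903203, p(112)=761002156, p(113)=851376628, p(114)=952050665, p(115)=1064144451, p(116)=1188908248, p(117)=1327710076, p(118)=1482074143, p(119)=1653668665, p(120)=1844349560, p(121)=2056148051, p(122)=2291320912, p(123)=2552338241, p(124)=2841940500, p(125)=3163127352, p(126)=3519222692, p(127)=3913864295, p(128)=4351078600, p(129)=4835271870, p(130)=5371315400, p(131)=5964539504, p(132)=6620830889, p(133)=7346629512, p(134)=8149040695, p(135)=9035836076, p(136)=10015581680, p(137)=11097645016, p(138)=12292341831, p(139)=13610949895, p(140)=15065878135, p(141)=16670689208, p(142)=18440293320, p(143)=20390982757, p(144)=22540654445, p(145)=24908858009, p(146)=27517052599, p(147)=30388671978, p(148)=33549419497, p(149)=37027355200, p(150)=40853235313, p(151)=45060624582, p(152)=49686288421, p(153)=54770336324, p(154)=60356673280, p(155)=66493182097, p(156)=73232243759, p(157)=80630964769.
Final step: p(158) = p(157) + p(156) - p(153) - p(151) + p(146) + p(143) - p(136) - p(132) + p(123) + p(118) - p(107) - p(101) + p(88) + p(81) - p(66) - p(58) + p(41) + p(32) - p(13) - p(3)
= 80630964769 + 73232243759 - 54770336324 - 45060624582 + 27517052599 + 20390982757 - 10015581680 - 6620830889 + 2552338241 + 1482074143 - 431149389 - 214481126 + 44108109 + 18004327 - 2323520 - 715220 + 44583 + 8349 - 101 - 3
= 88751778802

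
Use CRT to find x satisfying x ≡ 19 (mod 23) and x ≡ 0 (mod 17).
272

Using Chinese Remainder Theorem:
M = 23 × 17 = 391
M1 = 17, M2 = 23
y1 = 17^(-1) mod 23 = 19
y2 = 23^(-1) mod 17 = 3
x = (19×17×19 + 0×23×3) mod 391 = 272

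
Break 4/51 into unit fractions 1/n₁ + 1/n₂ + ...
1/13 + 1/663

Greedy algorithm:
4/51: ceiling(51/4) = 13, use 1/13
1/663: ceiling(663/1) = 663, use 1/663
Result: 4/51 = 1/13 + 1/663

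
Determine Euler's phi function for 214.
106

214 = 2 × 107
φ(n) = n × ∏(1 - 1/p) for each prime p dividing n
φ(214) = 214 × (1 - 1/2) × (1 - 1/107) = 106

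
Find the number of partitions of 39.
31185

p(n) counts ways to write n as a sum of positive integers (order ignored).
Euler's pentagonal recurrence: p(k) = p(k-1) + p(k-2) - p(k-5) - p(k-7) + p(k-12) + p(k-15) - ... (offsets j(3j∓1)/2, signs ++--, p(0)=1, p(<0)=0).
DP table for k = 0..38: p(0)=1, p(1)=1, p(2)=2, p(3)=3, p(4)=5, p(5)=7, p(6)=11, p(7)=15, p(8)=22, p(9)=30, p(10)=42, p(11)=56, p(12)=77, p(13)=101, p(14)=135, p(15)=176, p(16)=231, p(17)=297, p(18)=385, p(19)=490, p(20)=627, p(21)=792, p(22)=1002, p(23)=1255, p(24)=1575, p(25)=1958, p(26)=2436, p(27)=3010, p(28)=3718, p(29)=4565, p(30)=5604, p(31)=6842, p(32)=8349, p(33)=10143, p(34)=12310, p(35)=14883, p(36)=17977, p(37)=21637, p(38)=26015.
Final step: p(39) = p(38) + p(37) - p(34) - p(32) + p(27) + p(24) - p(17) - p(13) + p(4)
= 26015 + 21637 - 12310 - 8349 + 3010 + 1575 - 297 - 101 + 5
= 31185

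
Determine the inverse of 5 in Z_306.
245

gcd(5, 306) = 1, so the inverse exists.
Extended Euclidean algorithm on (306, 5):
306 = 61 × 5 + 1  ⟹  1 = (1)·306 + (-61)·5
So (-61)·5 ≡ 1 (mod 306), i.e. 5^(-1) ≡ -61 ≡ 245 (mod 306).
Check: 5 × 245 = 1225 ≡ 1 (mod 306)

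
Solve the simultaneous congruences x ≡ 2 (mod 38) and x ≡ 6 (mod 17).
40

Using Chinese Remainder Theorem:
M = 38 × 17 = 646
M1 = 17, M2 = 38
y1 = 17^(-1) mod 38 = 9
y2 = 38^(-1) mod 17 = 13
x = (2×17×9 + 6×38×13) mod 646 = 40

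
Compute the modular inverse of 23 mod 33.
23

gcd(23, 33) = 1, so the inverse exists.
Extended Euclidean algorithm on (33, 23):
33 = 1 × 23 + 10  ⟹  10 = (1)·33 + (-1)·23
23 = 2 × 10 + 3  ⟹  3 = (-2)·33 + (3)·23
10 = 3 × 3 + 1  ⟹  1 = (7)·33 + (-10)·23
So (-10)·23 ≡ 1 (mod 33), i.e. 23^(-1) ≡ -10 ≡ 23 (mod 33).
Check: 23 × 23 = 529 ≡ 1 (mod 33)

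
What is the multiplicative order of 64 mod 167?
83

167 is prime, so ord(64) divides φ(167) = 166.
Divisors of 166: 1, 2, 83, 166.
Repeated squaring: 64^1 ≡ 64, 64^2 ≡ 88, 64^4 ≡ 62, 64^8 ≡ 3, 64^16 ≡ 9, 64^32 ≡ 81, 64^64 ≡ 48, 64^128 ≡ 133 (mod 167).
Test 64^d mod 167 for each divisor d in increasing order:
64^1 ≡ 64
64^2 ≡ 88
64^83 = 64^64·64^16·64^2·64^1 ≡ 1  ← first divisor giving 1
The order is 83.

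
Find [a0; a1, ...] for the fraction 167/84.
[1; 1, 83]

Euclidean algorithm steps:
167 = 1 × 84 + 83
84 = 1 × 83 + 1
83 = 83 × 1 + 0
Continued fraction: [1; 1, 83]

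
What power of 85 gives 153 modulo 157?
24

Baby-step giant-step with step n = ⌈√157⌉ = 13.
Baby steps 85^j mod 157 (j:value) for j=0..12: 0:1, 1:85, 2:3, 3:98, 4:9, 5:137, 6:27, 7:97, 8:81, 9:134, 10:86, 11:88, 12:101.
Giant-step multiplier: 85^(-13) ≡ 85^(156-13) = 85^143 ≡ 135 (mod 157).
Giant steps γ_i = 153·135^i mod 157: γ_0=153, γ_1=88 (in table at j=11).
x = i·n + j = 1·13 + 11 = 24.
Check: 85^24 ≡ 153 (mod 157).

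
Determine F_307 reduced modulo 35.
23

Matrix identity: Q^n = [[F_(n+1), F_n], [F_n, F_(n-1)]] with Q = [[1,1],[1,0]].
n = 307 = 100110011₂. Square-and-multiply, entries mod 35:
Q^1 = [[1,1],[1,0]]
Q^2 = (Q^1)² = [[2,1],[1,1]]
Q^4 = (Q^2)² = [[5,3],[3,2]]
Q^9 = (Q^4)²·Q = [[20,34],[34,21]]
Q^19 = (Q^9)²·Q = [[10,16],[16,29]]
Q^38 = (Q^19)² = [[6,29],[29,12]]
Q^76 = (Q^38)² = [[2,32],[32,5]]
Q^153 = (Q^76)²·Q = [[27,13],[13,14]]
Q^307 = (Q^153)²·Q = [[31,23],[23,8]]
F_307 mod 35 = Q^307[0][1] = 23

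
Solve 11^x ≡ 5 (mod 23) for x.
5

Baby-step giant-step with step n = ⌈√23⌉ = 5.
Baby steps 11^j mod 23 (j:value) for j=0..4: 0:1, 1:11, 2:6, 3:20, 4:13.
Giant-step multiplier: 11^(-5) ≡ 11^(22-5) = 11^17 ≡ 14 (mod 23).
Giant steps γ_i = 5·14^i mod 23: γ_0=5, γ_1=1 (in table at j=0).
x = i·n + j = 1·5 + 0 = 5.
Check: 11^5 ≡ 5 (mod 23).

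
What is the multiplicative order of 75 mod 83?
41

83 is prime, so ord(75) divides φ(83) = 82.
Divisors of 82: 1, 2, 41, 82.
Repeated squaring: 75^1 ≡ 75, 75^2 ≡ 64, 75^4 ≡ 29, 75^8 ≡ 11, 75^16 ≡ 38, 75^32 ≡ 33, 75^64 ≡ 10 (mod 83).
Test 75^d mod 83 for each divisor d in increasing order:
75^1 ≡ 75
75^2 ≡ 64
75^41 = 75^32·75^8·75^1 ≡ 1  ← first divisor giving 1
The order is 41.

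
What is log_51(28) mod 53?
16

Baby-step giant-step with step n = ⌈√53⌉ = 8.
Baby steps 51^j mod 53 (j:value) for j=0..7: 0:1, 1:51, 2:4, 3:45, 4:16, 5:21, 6:11, 7:31.
Giant-step multiplier: 51^(-8) ≡ 51^(52-8) = 51^44 ≡ 47 (mod 53).
Giant steps γ_i = 28·47^i mod 53: γ_0=28, γ_1=44, γ_2=1 (in table at j=0).
x = i·n + j = 2·8 + 0 = 16.
Check: 51^16 ≡ 28 (mod 53).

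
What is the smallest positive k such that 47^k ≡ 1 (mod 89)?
44

89 is prime, so ord(47) divides φ(89) = 88.
Divisors of 88: 1, 2, 4, 8, 11, 22, 44, 88.
Repeated squaring: 47^1 ≡ 47, 47^2 ≡ 73, 47^4 ≡ 78, 47^8 ≡ 32, 47^16 ≡ 45, 47^32 ≡ 67, 47^64 ≡ 39 (mod 89).
Test 47^d mod 89 for each divisor d in increasing order:
47^1 ≡ 47
47^2 ≡ 73
47^4 ≡ 78
47^8 ≡ 32
47^11 = 47^8·47^2·47^1 ≡ 55
47^22 = 47^16·47^4·47^2 ≡ 88
47^44 = 47^32·47^8·47^4 ≡ 1  ← first divisor giving 1
The order is 44.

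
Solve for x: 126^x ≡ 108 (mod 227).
82

Baby-step giant-step with step n = ⌈√227⌉ = 16.
Baby steps 126^j mod 227 (j:value) for j=0..15: 0:1, 1:126, 2:213, 3:52, 4:196, 5:180, 6:207, 7:204, 8:53, 9:95, 10:166, 11:32, 12:173, 13:6, 14:75, 15:143.
Giant-step multiplier: 126^(-16) ≡ 126^(226-16) = 126^210 ≡ 219 (mod 227).
Giant steps γ_i = 108·219^i mod 227: γ_0=108, γ_1=44, γ_2=102, γ_3=92, γ_4=172, γ_5=213 (in table at j=2).
x = i·n + j = 5·16 + 2 = 82.
Check: 126^82 ≡ 108 (mod 227).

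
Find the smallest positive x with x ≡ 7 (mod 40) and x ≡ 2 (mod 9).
47

Using Chinese Remainder Theorem:
M = 40 × 9 = 360
M1 = 9, M2 = 40
y1 = 9^(-1) mod 40 = 9
y2 = 40^(-1) mod 9 = 7
x = (7×9×9 + 2×40×7) mod 360 = 47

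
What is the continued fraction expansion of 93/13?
[7; 6, 2]

Euclidean algorithm steps:
93 = 7 × 13 + 2
13 = 6 × 2 + 1
2 = 2 × 1 + 0
Continued fraction: [7; 6, 2]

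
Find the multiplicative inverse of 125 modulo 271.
258

gcd(125, 271) = 1, so the inverse exists.
Extended Euclidean algorithm on (271, 125):
271 = 2 × 125 + 21  ⟹  21 = (1)·271 + (-2)·125
125 = 5 × 21 + 20  ⟹  20 = (-5)·271 + (11)·125
21 = 1 × 20 + 1  ⟹  1 = (6)·271 + (-13)·125
So (-13)·125 ≡ 1 (mod 271), i.e. 125^(-1) ≡ -13 ≡ 258 (mod 271).
Check: 125 × 258 = 32250 ≡ 1 (mod 271)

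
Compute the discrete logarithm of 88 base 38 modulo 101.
28

Baby-step giant-step with step n = ⌈√101⌉ = 11.
Baby steps 38^j mod 101 (j:value) for j=0..10: 0:1, 1:38, 2:30, 3:29, 4:92, 5:62, 6:33, 7:42, 8:81, 9:48, 10:6.
Giant-step multiplier: 38^(-11) ≡ 38^(100-11) = 38^89 ≡ 35 (mod 101).
Giant steps γ_i = 88·35^i mod 101: γ_0=88, γ_1=50, γ_2=33 (in table at j=6).
x = i·n + j = 2·11 + 6 = 28.
Check: 38^28 ≡ 88 (mod 101).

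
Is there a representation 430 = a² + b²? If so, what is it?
Not possible

Factorization: 430 = 2 × 5 × 43
By Fermat: n is sum of two squares iff every prime p ≡ 3 (mod 4) appears to even power.
Prime(s) ≡ 3 (mod 4) with odd exponent: [(43, 1)]
Therefore 430 cannot be expressed as a² + b².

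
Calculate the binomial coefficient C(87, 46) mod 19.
2

Using Lucas' theorem:
Write n=87 and k=46 in base 19:
n in base 19: [4, 11]
k in base 19: [2, 8]
C(87,46) mod 19 = ∏ C(n_i, k_i) mod 19
Digit binomials (mod 19): C(4,2) = 6; C(11,8) = 165 ≡ 13
Product: 6 × 13 = 78 ≡ 2 (mod 19)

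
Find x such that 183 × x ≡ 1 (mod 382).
167

gcd(183, 382) = 1, so the inverse exists.
Extended Euclidean algorithm on (382, 183):
382 = 2 × 183 + 16  ⟹  16 = (1)·382 + (-2)·183
183 = 11 × 16 + 7  ⟹  7 = (-11)·382 + (23)·183
16 = 2 × 7 + 2  ⟹  2 = (23)·382 + (-48)·183
7 = 3 × 2 + 1  ⟹  1 = (-80)·382 + (167)·183
So (167)·183 ≡ 1 (mod 382), i.e. 183^(-1) ≡ 167 (mod 382).
Check: 183 × 167 = 30561 ≡ 1 (mod 382)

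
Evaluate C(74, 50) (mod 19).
1

Using Lucas' theorem:
Write n=74 and k=50 in base 19:
n in base 19: [3, 17]
k in base 19: [2, 12]
C(74,50) mod 19 = ∏ C(n_i, k_i) mod 19
Digit binomials (mod 19): C(3,2) = 3; C(17,12) = 6188 ≡ 13
Product: 3 × 13 = 39 ≡ 1 (mod 19)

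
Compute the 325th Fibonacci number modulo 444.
401

Matrix identity: Q^n = [[F_(n+1), F_n], [F_n, F_(n-1)]] with Q = [[1,1],[1,0]].
n = 325 = 101000101₂. Square-and-multiply, entries mod 444:
Q^1 = [[1,1],[1,0]]
Q^2 = (Q^1)² = [[2,1],[1,1]]
Q^5 = (Q^2)²·Q = [[8,5],[5,3]]
Q^10 = (Q^5)² = [[89,55],[55,34]]
Q^20 = (Q^10)² = [[290,105],[105,185]]
Q^40 = (Q^20)² = [[109,147],[147,406]]
Q^81 = (Q^40)²·Q = [[415,190],[190,225]]
Q^162 = (Q^81)² = [[89,388],[388,145]]
Q^325 = (Q^162)²·Q = [[173,401],[401,216]]
F_325 mod 444 = Q^325[0][1] = 401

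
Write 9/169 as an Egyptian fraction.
1/19 + 1/1606 + 1/5156866

Greedy algorithm:
9/169: ceiling(169/9) = 19, use 1/19
2/3211: ceiling(3211/2) = 1606, use 1/1606
1/5156866: ceiling(5156866/1) = 5156866, use 1/5156866
Result: 9/169 = 1/19 + 1/1606 + 1/5156866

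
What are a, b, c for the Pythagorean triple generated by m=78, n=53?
(3275, 8268, 8893)

Euclid's formula: a = m² - n², b = 2mn, c = m² + n²
m = 78, n = 53
a = 78² - 53² = 6084 - 2809 = 3275
b = 2 × 78 × 53 = 8268
c = 78² + 53² = 6084 + 2809 = 8893
Verification: 3275² + 8268² = 10725625 + 68359824 = 79085449 = 8893² ✓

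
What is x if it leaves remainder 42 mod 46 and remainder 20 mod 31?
640

Using Chinese Remainder Theorem:
M = 46 × 31 = 1426
M1 = 31, M2 = 46
y1 = 31^(-1) mod 46 = 3
y2 = 46^(-1) mod 31 = 29
x = (42×31×3 + 20×46×29) mod 1426 = 640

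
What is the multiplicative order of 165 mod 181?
90

181 is prime, so ord(165) divides φ(181) = 180.
Divisors of 180: 1, 2, 3, 4, 5, 6, 9, 10, 12, 15, 18, 20, 30, 36, 45, 60, 90, 180.
Repeated squaring: 165^1 ≡ 165, 165^2 ≡ 75, 165^4 ≡ 14, 165^8 ≡ 15, 165^16 ≡ 44, 165^32 ≡ 126, 165^64 ≡ 129, 165^128 ≡ 170 (mod 181).
Test 165^d mod 181 for each divisor d in increasing order:
165^1 ≡ 165
165^2 ≡ 75
165^3 = 165^2·165^1 ≡ 67
165^4 ≡ 14
165^5 = 165^4·165^1 ≡ 138
165^6 = 165^4·165^2 ≡ 145
165^9 = 165^8·165^1 ≡ 122
165^10 = 165^8·165^2 ≡ 39
165^12 = 165^8·165^4 ≡ 29
165^15 = 165^8·165^4·165^2·165^1 ≡ 133
165^18 = 165^16·165^2 ≡ 42
165^20 = 165^16·165^4 ≡ 73
165^30 = 165^16·165^8·165^4·165^2 ≡ 132
165^36 = 165^32·165^4 ≡ 135
165^45 = 165^32·165^8·165^4·165^1 ≡ 180
165^60 = 165^32·165^16·165^8·165^4 ≡ 48
165^90 = 165^64·165^16·165^8·165^2 ≡ 1  ← first divisor giving 1
The order is 90.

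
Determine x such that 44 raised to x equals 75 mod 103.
79

Baby-step giant-step with step n = ⌈√103⌉ = 11.
Baby steps 44^j mod 103 (j:value) for j=0..10: 0:1, 1:44, 2:82, 3:3, 4:29, 5:40, 6:9, 7:87, 8:17, 9:27, 10:55.
Giant-step multiplier: 44^(-11) ≡ 44^(102-11) = 44^91 ≡ 101 (mod 103).
Giant steps γ_i = 75·101^i mod 103: γ_0=75, γ_1=56, γ_2=94, γ_3=18, γ_4=67, γ_5=72, γ_6=62, γ_7=82 (in table at j=2).
x = i·n + j = 7·11 + 2 = 79.
Check: 44^79 ≡ 75 (mod 103).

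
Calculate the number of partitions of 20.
627

p(n) counts ways to write n as a sum of positive integers (order ignored).
Euler's pentagonal recurrence: p(k) = p(k-1) + p(k-2) - p(k-5) - p(k-7) + p(k-12) + p(k-15) - ... (offsets j(3j∓1)/2, signs ++--, p(0)=1, p(<0)=0).
DP table for k = 0..19: p(0)=1, p(1)=1, p(2)=2, p(3)=3, p(4)=5, p(5)=7, p(6)=11, p(7)=15, p(8)=22, p(9)=30, p(10)=42, p(11)=56, p(12)=77, p(13)=101, p(14)=135, p(15)=176, p(16)=231, p(17)=297, p(18)=385, p(19)=490.
Final step: p(20) = p(19) + p(18) - p(15) - p(13) + p(8) + p(5)
= 490 + 385 - 176 - 101 + 22 + 7
= 627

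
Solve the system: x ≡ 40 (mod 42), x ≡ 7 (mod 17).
670

Using Chinese Remainder Theorem:
M = 42 × 17 = 714
M1 = 17, M2 = 42
y1 = 17^(-1) mod 42 = 5
y2 = 42^(-1) mod 17 = 15
x = (40×17×5 + 7×42×15) mod 714 = 670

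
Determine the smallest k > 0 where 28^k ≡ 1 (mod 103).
51

103 is prime, so ord(28) divides φ(103) = 102.
Divisors of 102: 1, 2, 3, 6, 17, 34, 51, 102.
Repeated squaring: 28^1 ≡ 28, 28^2 ≡ 63, 28^4 ≡ 55, 28^8 ≡ 38, 28^16 ≡ 2, 28^32 ≡ 4, 28^64 ≡ 16 (mod 103).
Test 28^d mod 103 for each divisor d in increasing order:
28^1 ≡ 28
28^2 ≡ 63
28^3 = 28^2·28^1 ≡ 13
28^6 = 28^4·28^2 ≡ 66
28^17 = 28^16·28^1 ≡ 56
28^34 = 28^32·28^2 ≡ 46
28^51 = 28^32·28^16·28^2·28^1 ≡ 1  ← first divisor giving 1
The order is 51.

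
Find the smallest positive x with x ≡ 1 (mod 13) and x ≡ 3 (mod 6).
27

Using Chinese Remainder Theorem:
M = 13 × 6 = 78
M1 = 6, M2 = 13
y1 = 6^(-1) mod 13 = 11
y2 = 13^(-1) mod 6 = 1
x = (1×6×11 + 3×13×1) mod 78 = 27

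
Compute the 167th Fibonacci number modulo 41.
13

Matrix identity: Q^n = [[F_(n+1), F_n], [F_n, F_(n-1)]] with Q = [[1,1],[1,0]].
n = 167 = 10100111₂. Square-and-multiply, entries mod 41:
Q^1 = [[1,1],[1,0]]
Q^2 = (Q^1)² = [[2,1],[1,1]]
Q^5 = (Q^2)²·Q = [[8,5],[5,3]]
Q^10 = (Q^5)² = [[7,14],[14,34]]
Q^20 = (Q^10)² = [[40,0],[0,40]]
Q^41 = (Q^20)²·Q = [[1,1],[1,0]]
Q^83 = (Q^41)²·Q = [[3,2],[2,1]]
Q^167 = (Q^83)²·Q = [[21,13],[13,8]]
F_167 mod 41 = Q^167[0][1] = 13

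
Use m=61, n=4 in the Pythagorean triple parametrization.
(3705, 488, 3737)

Euclid's formula: a = m² - n², b = 2mn, c = m² + n²
m = 61, n = 4
a = 61² - 4² = 3721 - 16 = 3705
b = 2 × 61 × 4 = 488
c = 61² + 4² = 3721 + 16 = 3737
Verification: 3705² + 488² = 13727025 + 238144 = 13965169 = 3737² ✓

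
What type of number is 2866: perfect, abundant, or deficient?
deficient

Proper divisors of 2866: sum = 1 + 2 + 1433 = 1436
Since 1436 < 2866, 2866 is deficient.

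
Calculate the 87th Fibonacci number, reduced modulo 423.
34

Matrix identity: Q^n = [[F_(n+1), F_n], [F_n, F_(n-1)]] with Q = [[1,1],[1,0]].
n = 87 = 1010111₂. Square-and-multiply, entries mod 423:
Q^1 = [[1,1],[1,0]]
Q^2 = (Q^1)² = [[2,1],[1,1]]
Q^5 = (Q^2)²·Q = [[8,5],[5,3]]
Q^10 = (Q^5)² = [[89,55],[55,34]]
Q^21 = (Q^10)²·Q = [[368,371],[371,420]]
Q^43 = (Q^21)²·Q = [[285,230],[230,55]]
Q^87 = (Q^43)²·Q = [[402,34],[34,368]]
F_87 mod 423 = Q^87[0][1] = 34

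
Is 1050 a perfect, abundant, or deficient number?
abundant

Proper divisors of 1050: sum = 1 + 2 + 3 + 5 + 6 + 7 + 10 + 14 + ... + 175 + 210 + 350 + 525 (23 divisors) = 1926
Since 1926 > 1050, 1050 is abundant.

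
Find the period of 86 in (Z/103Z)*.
102

103 is prime, so ord(86) divides φ(103) = 102.
Divisors of 102: 1, 2, 3, 6, 17, 34, 51, 102.
Repeated squaring: 86^1 ≡ 86, 86^2 ≡ 83, 86^4 ≡ 91, 86^8 ≡ 41, 86^16 ≡ 33, 86^32 ≡ 59, 86^64 ≡ 82 (mod 103).
Test 86^d mod 103 for each divisor d in increasing order:
86^1 ≡ 86
86^2 ≡ 83
86^3 = 86^2·86^1 ≡ 31
86^6 = 86^4·86^2 ≡ 34
86^17 = 86^16·86^1 ≡ 57
86^34 = 86^32·86^2 ≡ 56
86^51 = 86^32·86^16·86^2·86^1 ≡ 102
86^102 = 86^64·86^32·86^4·86^2 ≡ 1  ← first divisor giving 1
The order is 102.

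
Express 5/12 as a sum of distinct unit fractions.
1/3 + 1/12

Greedy algorithm:
5/12: ceiling(12/5) = 3, use 1/3
1/12: ceiling(12/1) = 12, use 1/12
Result: 5/12 = 1/3 + 1/12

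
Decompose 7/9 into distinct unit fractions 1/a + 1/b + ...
1/2 + 1/4 + 1/36

Greedy algorithm:
7/9: ceiling(9/7) = 2, use 1/2
5/18: ceiling(18/5) = 4, use 1/4
1/36: ceiling(36/1) = 36, use 1/36
Result: 7/9 = 1/2 + 1/4 + 1/36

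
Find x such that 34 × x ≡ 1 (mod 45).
4

gcd(34, 45) = 1, so the inverse exists.
Extended Euclidean algorithm on (45, 34):
45 = 1 × 34 + 11  ⟹  11 = (1)·45 + (-1)·34
34 = 3 × 11 + 1  ⟹  1 = (-3)·45 + (4)·34
So (4)·34 ≡ 1 (mod 45), i.e. 34^(-1) ≡ 4 (mod 45).
Check: 34 × 4 = 136 ≡ 1 (mod 45)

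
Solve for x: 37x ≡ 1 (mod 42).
25

gcd(37, 42) = 1, so the inverse exists.
Extended Euclidean algorithm on (42, 37):
42 = 1 × 37 + 5  ⟹  5 = (1)·42 + (-1)·37
37 = 7 × 5 + 2  ⟹  2 = (-7)·42 + (8)·37
5 = 2 × 2 + 1  ⟹  1 = (15)·42 + (-17)·37
So (-17)·37 ≡ 1 (mod 42), i.e. 37^(-1) ≡ -17 ≡ 25 (mod 42).
Check: 37 × 25 = 925 ≡ 1 (mod 42)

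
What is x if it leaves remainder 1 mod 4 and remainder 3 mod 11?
25

Using Chinese Remainder Theorem:
M = 4 × 11 = 44
M1 = 11, M2 = 4
y1 = 11^(-1) mod 4 = 3
y2 = 4^(-1) mod 11 = 3
x = (1×11×3 + 3×4×3) mod 44 = 25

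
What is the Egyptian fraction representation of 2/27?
1/14 + 1/378

Greedy algorithm:
2/27: ceiling(27/2) = 14, use 1/14
1/378: ceiling(378/1) = 378, use 1/378
Result: 2/27 = 1/14 + 1/378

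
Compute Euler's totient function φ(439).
438

439 = 439
φ(n) = n × ∏(1 - 1/p) for each prime p dividing n
φ(439) = 439 × (1 - 1/439) = 438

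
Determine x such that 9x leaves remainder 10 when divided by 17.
x ≡ 3 (mod 17)

gcd(9, 17) = 1, which divides 10, so solutions exist.
Find 9^(-1) mod 17 by the extended Euclidean algorithm:
17 = 1 × 9 + 8  ⟹  8 = (1)·17 + (-1)·9
9 = 1 × 8 + 1  ⟹  1 = (-1)·17 + (2)·9
So (2)·9 ≡ 1 (mod 17), i.e. 9^(-1) ≡ 2 (mod 17).
x ≡ 2 × 10 = 20 ≡ 3 (mod 17).
Check: 9 × 3 = 27 ≡ 10 (mod 17).
Unique solution: x ≡ 3 (mod 17)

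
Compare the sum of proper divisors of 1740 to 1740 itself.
abundant

Proper divisors of 1740: sum = 1 + 2 + 3 + 4 + 5 + 6 + 10 + 12 + ... + 348 + 435 + 580 + 870 (23 divisors) = 3300
Since 3300 > 1740, 1740 is abundant.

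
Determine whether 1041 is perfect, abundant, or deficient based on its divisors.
deficient

Proper divisors of 1041: sum = 1 + 3 + 347 = 351
Since 351 < 1041, 1041 is deficient.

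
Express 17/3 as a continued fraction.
[5; 1, 2]

Euclidean algorithm steps:
17 = 5 × 3 + 2
3 = 1 × 2 + 1
2 = 2 × 1 + 0
Continued fraction: [5; 1, 2]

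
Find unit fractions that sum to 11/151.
1/14 + 1/705 + 1/1490370

Greedy algorithm:
11/151: ceiling(151/11) = 14, use 1/14
3/2114: ceiling(2114/3) = 705, use 1/705
1/1490370: ceiling(1490370/1) = 1490370, use 1/1490370
Result: 11/151 = 1/14 + 1/705 + 1/1490370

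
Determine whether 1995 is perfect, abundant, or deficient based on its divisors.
deficient

Proper divisors of 1995: sum = 1 + 3 + 5 + 7 + 15 + 19 + 21 + 35 + 57 + 95 + 105 + 133 + 285 + 399 + 665 = 1845
Since 1845 < 1995, 1995 is deficient.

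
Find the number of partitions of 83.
23338469

p(n) counts ways to write n as a sum of positive integers (order ignored).
Euler's pentagonal recurrence: p(k) = p(k-1) + p(k-2) - p(k-5) - p(k-7) + p(k-12) + p(k-15) - ... (offsets j(3j∓1)/2, signs ++--, p(0)=1, p(<0)=0).
DP table for k = 0..82: p(0)=1, p(1)=1, p(2)=2, p(3)=3, p(4)=5, p(5)=7, p(6)=11, p(7)=15, p(8)=22, p(9)=30, p(10)=42, p(11)=56, p(12)=77, p(13)=101, p(14)=135, p(15)=176, p(16)=231, p(17)=297, p(18)=385, p(19)=490, p(20)=627, p(21)=792, p(22)=1002, p(23)=1255, p(24)=1575, p(25)=1958, p(26)=2436, p(27)=3010, p(28)=3718, p(29)=4565, p(30)=5604, p(31)=6842, p(32)=8349, p(33)=10143, p(34)=12310, p(35)=14883, p(36)=17977, p(37)=21637, p(38)=26015, p(39)=31185, p(40)=37338, p(41)=44583, p(42)=53174, p(43)=63261, p(44)=75175, p(45)=89134, p(46)=105558, p(47)=124754, p(48)=147273, p(49)=173525, p(50)=204226, p(51)=239943, p(52)=281589, p(53)=329931, p(54)=386155, p(55)=451276, p(56)=526823, p(57)=614154, p(58)=715220, p(59)=831820, p(60)=966467, p(61)=1121505, p(62)=1300156, p(63)=1505499, p(64)=1741630, p(65)=2012558, p(66)=2323520, p(67)=2679689, p(68)=3087735, p(69)=3554345, p(70)=4087968, p(71)=4697205, p(72)=5392783, p(73)=6185689, p(74)=7089500, p(75)=8118264, p(76)=9289091, p(77)=10619863, p(78)=12132164, p(79)=13848650, p(80)=15796476, p(81)=18004327, p(82)=20506255.
Final step: p(83) = p(82) + p(81) - p(78) - p(76) + p(71) + p(68) - p(61) - p(57) + p(48) + p(43) - p(32) - p(26) + p(13) + p(6)
= 20506255 + 18004327 - 12132164 - 9289091 + 4697205 + 3087735 - 1121505 - 614154 + 147273 + 63261 - 8349 - 2436 + 101 + 11
= 23338469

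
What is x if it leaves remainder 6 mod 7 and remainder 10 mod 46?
286

Using Chinese Remainder Theorem:
M = 7 × 46 = 322
M1 = 46, M2 = 7
y1 = 46^(-1) mod 7 = 2
y2 = 7^(-1) mod 46 = 33
x = (6×46×2 + 10×7×33) mod 322 = 286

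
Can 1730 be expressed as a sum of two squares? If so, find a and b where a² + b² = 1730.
7² + 41² (a=7, b=41)

Factorization: 1730 = 2 × 5 × 173
By Fermat: n is sum of two squares iff every prime p ≡ 3 (mod 4) appears to even power.
All primes ≡ 3 (mod 4) appear to even power.
Search a = 0, 1, 2, … for 1730 - a² a perfect square: first hit at a = 7: 1730 - 49 = 1681 = 41².
1730 = 7² + 41² = 49 + 1681 ✓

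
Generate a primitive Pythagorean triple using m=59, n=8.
(3417, 944, 3545)

Euclid's formula: a = m² - n², b = 2mn, c = m² + n²
m = 59, n = 8
a = 59² - 8² = 3481 - 64 = 3417
b = 2 × 59 × 8 = 944
c = 59² + 8² = 3481 + 64 = 3545
Verification: 3417² + 944² = 11675889 + 891136 = 12567025 = 3545² ✓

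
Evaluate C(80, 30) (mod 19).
0

Using Lucas' theorem:
Write n=80 and k=30 in base 19:
n in base 19: [4, 4]
k in base 19: [1, 11]
C(80,30) mod 19 = ∏ C(n_i, k_i) mod 19
Digit binomials (mod 19): C(4,1) = 4; C(4,11) = 0 (k_i > n_i)
Product: 4 × 0 = 0 ≡ 0 (mod 19)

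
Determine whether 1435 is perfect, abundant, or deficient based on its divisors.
deficient

Proper divisors of 1435: sum = 1 + 5 + 7 + 35 + 41 + 205 + 287 = 581
Since 581 < 1435, 1435 is deficient.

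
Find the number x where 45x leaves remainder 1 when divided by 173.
50

gcd(45, 173) = 1, so the inverse exists.
Extended Euclidean algorithm on (173, 45):
173 = 3 × 45 + 38  ⟹  38 = (1)·173 + (-3)·45
45 = 1 × 38 + 7  ⟹  7 = (-1)·173 + (4)·45
38 = 5 × 7 + 3  ⟹  3 = (6)·173 + (-23)·45
7 = 2 × 3 + 1  ⟹  1 = (-13)·173 + (50)·45
So (50)·45 ≡ 1 (mod 173), i.e. 45^(-1) ≡ 50 (mod 173).
Check: 45 × 50 = 2250 ≡ 1 (mod 173)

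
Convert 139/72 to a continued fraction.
[1; 1, 13, 2, 2]

Euclidean algorithm steps:
139 = 1 × 72 + 67
72 = 1 × 67 + 5
67 = 13 × 5 + 2
5 = 2 × 2 + 1
2 = 2 × 1 + 0
Continued fraction: [1; 1, 13, 2, 2]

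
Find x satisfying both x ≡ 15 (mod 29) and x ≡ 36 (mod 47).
1117

Using Chinese Remainder Theorem:
M = 29 × 47 = 1363
M1 = 47, M2 = 29
y1 = 47^(-1) mod 29 = 21
y2 = 29^(-1) mod 47 = 13
x = (15×47×21 + 36×29×13) mod 1363 = 1117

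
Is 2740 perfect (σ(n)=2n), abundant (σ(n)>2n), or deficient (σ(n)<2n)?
abundant

Proper divisors of 2740: sum = 1 + 2 + 4 + 5 + 10 + 20 + 137 + 274 + 548 + 685 + 1370 = 3056
Since 3056 > 2740, 2740 is abundant.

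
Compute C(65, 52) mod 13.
5

Using Lucas' theorem:
Write n=65 and k=52 in base 13:
n in base 13: [5, 0]
k in base 13: [4, 0]
C(65,52) mod 13 = ∏ C(n_i, k_i) mod 13
Digit binomials (mod 13): C(5,4) = 5; C(0,0) = 1
Product: 5 × 1 = 5 ≡ 5 (mod 13)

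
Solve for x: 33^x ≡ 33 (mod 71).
1

Baby-step giant-step with step n = ⌈√71⌉ = 9.
Baby steps 33^j mod 71 (j:value) for j=0..8: 0:1, 1:33, 2:24, 3:11, 4:8, 5:51, 6:50, 7:17, 8:64.
h = 33 is already in the table at j=1, so x = 1.
Check: 33^1 ≡ 33 (mod 71).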